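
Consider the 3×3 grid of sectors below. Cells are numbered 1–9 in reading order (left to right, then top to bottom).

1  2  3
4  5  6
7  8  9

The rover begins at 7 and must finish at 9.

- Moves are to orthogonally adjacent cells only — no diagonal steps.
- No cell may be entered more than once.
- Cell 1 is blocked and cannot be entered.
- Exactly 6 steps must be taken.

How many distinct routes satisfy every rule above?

Need simple routes of exactly 6 moves from 7 to 9 (Manhattan distance 2, so 2 moves are spent on a detour and 2 undoing it).
Enumerating: 7 4 5 2 3 6 9 | 7 8 5 2 3 6 9.
That gives 2 routes.

2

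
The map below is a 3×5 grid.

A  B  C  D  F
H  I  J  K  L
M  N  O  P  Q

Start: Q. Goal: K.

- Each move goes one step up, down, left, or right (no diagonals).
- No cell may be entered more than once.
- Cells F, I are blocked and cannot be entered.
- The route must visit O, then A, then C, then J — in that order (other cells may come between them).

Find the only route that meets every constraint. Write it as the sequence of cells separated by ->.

The waypoints must appear in the order O, A, C, J, with no cell reused.
Route from Q: left 4 to M, up 2 to A, right 2 to C, down 1 to J, right 1 to K — 10 moves in all.
Check: order respected (O at step 2, A at step 6, C at step 8, J at step 9).

Q -> P -> O -> N -> M -> H -> A -> B -> C -> J -> K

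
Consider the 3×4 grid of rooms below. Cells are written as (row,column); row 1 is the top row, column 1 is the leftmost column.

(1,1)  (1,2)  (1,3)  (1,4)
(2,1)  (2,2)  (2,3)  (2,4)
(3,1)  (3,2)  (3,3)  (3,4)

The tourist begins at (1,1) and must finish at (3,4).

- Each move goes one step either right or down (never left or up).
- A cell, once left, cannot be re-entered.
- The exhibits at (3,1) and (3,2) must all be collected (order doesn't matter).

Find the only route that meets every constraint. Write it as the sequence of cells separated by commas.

(1,1), (2,1), (3,1), (3,2), (3,3), (3,4)

Moves only go right or down, so the column and row indices never decrease.
Route from (1,1): down 2 to (3,1), right 3 to (3,4) — 5 moves in all.
Check: all required cells visited.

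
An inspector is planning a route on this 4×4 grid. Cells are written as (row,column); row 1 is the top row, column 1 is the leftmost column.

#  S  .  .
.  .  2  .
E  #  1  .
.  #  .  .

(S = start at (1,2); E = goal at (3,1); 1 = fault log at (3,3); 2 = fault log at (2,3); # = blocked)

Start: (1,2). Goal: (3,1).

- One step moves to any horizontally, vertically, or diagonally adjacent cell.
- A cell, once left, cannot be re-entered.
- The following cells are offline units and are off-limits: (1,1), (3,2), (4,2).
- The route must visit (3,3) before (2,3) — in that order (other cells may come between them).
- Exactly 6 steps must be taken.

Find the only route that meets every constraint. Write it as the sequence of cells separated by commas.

(1,2), (1,3), (2,4), (3,3), (2,3), (2,2), (3,1)

The waypoints must appear in the order (3,3), (2,3), with no cell reused.
Route from (1,2): right 1 to (1,3), down-right 1 to (2,4), down-left 1 to (3,3), up 1 to (2,3), left 1 to (2,2), down-left 1 to (3,1) — 6 moves in all.
Check: order respected (1 at step 3, 2 at step 4); 6 moves as required.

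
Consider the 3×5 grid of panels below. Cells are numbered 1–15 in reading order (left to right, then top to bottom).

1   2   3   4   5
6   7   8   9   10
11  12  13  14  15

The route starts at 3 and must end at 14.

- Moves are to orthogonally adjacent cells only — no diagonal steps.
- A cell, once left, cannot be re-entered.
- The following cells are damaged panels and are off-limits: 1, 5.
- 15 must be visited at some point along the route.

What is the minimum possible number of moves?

Any route passes through 15 somewhere between 3 and 14. Summing Manhattan distances along the two legs (3 → 15 → 14) gives a lower bound of 4 + 1 = 5 moves.
A route of 5 moves achieves this: 3 → 8 → 9 → 10 → 15 → 14.
Since 5 matches the lower bound, it is optimal.

5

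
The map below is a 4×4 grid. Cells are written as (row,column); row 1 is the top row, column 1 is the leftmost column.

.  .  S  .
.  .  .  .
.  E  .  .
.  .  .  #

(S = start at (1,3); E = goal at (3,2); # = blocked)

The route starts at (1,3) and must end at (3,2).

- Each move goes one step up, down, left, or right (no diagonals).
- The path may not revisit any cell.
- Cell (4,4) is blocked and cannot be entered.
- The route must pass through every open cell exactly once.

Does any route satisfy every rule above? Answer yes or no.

Colour the cells like a checkerboard: each orthogonal step flips colour, so a Hamiltonian route alternates colours. Here there are 7 cells of one colour and 8 of the other, with start on the opposite colour to the goal — the counts and endpoints can't be arranged into an alternating sequence of length 15, so no Hamiltonian route exists.

no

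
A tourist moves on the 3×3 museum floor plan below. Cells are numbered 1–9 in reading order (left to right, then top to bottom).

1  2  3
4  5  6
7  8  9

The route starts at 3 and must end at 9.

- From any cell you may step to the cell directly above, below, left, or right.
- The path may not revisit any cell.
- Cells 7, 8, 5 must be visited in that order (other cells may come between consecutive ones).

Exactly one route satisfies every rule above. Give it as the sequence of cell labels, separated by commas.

3, 2, 1, 4, 7, 8, 5, 6, 9

The waypoints must appear in the order 7, 8, 5, with no cell reused.
Route from 3: 2× left (reaching 1), 2× down (reaching 7), right to 8, up to 5, right to 6, down to 9 — 8 moves in all.
Check: order respected (7 at step 4, 8 at step 5, 5 at step 6).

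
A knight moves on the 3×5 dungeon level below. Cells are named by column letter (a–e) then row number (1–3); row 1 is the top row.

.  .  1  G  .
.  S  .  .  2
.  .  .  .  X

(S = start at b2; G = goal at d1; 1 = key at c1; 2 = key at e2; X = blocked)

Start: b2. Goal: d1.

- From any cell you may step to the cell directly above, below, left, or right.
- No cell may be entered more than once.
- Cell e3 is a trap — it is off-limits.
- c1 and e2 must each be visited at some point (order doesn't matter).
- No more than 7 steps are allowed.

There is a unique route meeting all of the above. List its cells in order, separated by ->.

The 7-move cap with required stops at c1, e2 leaves no slack for detours.
Route from b2: up 1 to b1, right 1 to c1, down 1 to c2, right 2 to e2, up 1 to e1, left 1 to d1 — 7 moves in all.
Check: all required cells visited; 7 ≤ 7 moves.

b2 -> b1 -> c1 -> c2 -> d2 -> e2 -> e1 -> d1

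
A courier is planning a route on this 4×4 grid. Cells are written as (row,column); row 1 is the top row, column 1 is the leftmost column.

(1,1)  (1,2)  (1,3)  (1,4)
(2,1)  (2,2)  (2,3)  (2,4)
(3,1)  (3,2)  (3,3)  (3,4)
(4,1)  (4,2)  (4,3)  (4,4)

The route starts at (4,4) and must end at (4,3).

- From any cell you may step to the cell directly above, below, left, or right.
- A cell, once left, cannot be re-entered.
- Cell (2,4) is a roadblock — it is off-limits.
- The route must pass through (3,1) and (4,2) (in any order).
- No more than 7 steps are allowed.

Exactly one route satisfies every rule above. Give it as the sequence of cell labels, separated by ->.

The 7-move cap with required stops at (3,1), (4,2) leaves no slack for detours.
Route from (4,4): up to (3,4), 3× left (reaching (3,1)), down to (4,1), 2× right (reaching (4,3)) — 7 moves in all.
Check: all required cells visited; 7 ≤ 7 moves.

(4,4) -> (3,4) -> (3,3) -> (3,2) -> (3,1) -> (4,1) -> (4,2) -> (4,3)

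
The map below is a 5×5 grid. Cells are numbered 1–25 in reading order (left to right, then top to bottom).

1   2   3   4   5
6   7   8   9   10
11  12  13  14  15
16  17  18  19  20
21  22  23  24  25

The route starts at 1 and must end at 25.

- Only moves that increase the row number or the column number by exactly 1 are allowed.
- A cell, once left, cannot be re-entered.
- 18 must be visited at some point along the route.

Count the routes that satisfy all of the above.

30

A right/down-only route from 1 to 25 makes exactly 4 down-moves and 4 right-moves in some order.
With no other constraints that would be C(8,4) = 70 routes.
Split at 18 and multiply the segment counts: 1→18: 10; 18→25: 3; product = 30.
That gives 30 routes.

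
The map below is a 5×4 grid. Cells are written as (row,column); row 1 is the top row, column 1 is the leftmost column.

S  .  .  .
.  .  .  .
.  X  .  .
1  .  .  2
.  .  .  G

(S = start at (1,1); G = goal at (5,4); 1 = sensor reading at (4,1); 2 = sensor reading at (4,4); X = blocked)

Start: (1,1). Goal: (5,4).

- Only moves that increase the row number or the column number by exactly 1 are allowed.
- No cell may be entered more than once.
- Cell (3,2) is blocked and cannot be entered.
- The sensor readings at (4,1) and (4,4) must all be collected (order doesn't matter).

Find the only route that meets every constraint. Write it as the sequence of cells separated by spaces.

Moves only go right or down, so the column and row indices never decrease.
Route from (1,1): 3× down (reaching (4,1)), 3× right (reaching (4,4)), down to (5,4) — 7 moves in all.
Check: all required cells visited.

(1,1) (2,1) (3,1) (4,1) (4,2) (4,3) (4,4) (5,4)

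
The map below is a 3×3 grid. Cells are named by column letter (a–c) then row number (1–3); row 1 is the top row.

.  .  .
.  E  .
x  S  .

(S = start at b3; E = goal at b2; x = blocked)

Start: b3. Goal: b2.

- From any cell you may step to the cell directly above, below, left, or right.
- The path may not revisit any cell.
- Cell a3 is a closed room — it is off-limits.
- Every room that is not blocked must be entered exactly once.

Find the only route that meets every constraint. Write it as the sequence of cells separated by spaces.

b3 c3 c2 c1 b1 a1 a2 b2

Need to visit all 8 open cells exactly once, starting at b3 and ending at b2.
Route from b3: right 1 to c3, up 2 to c1, left 2 to a1, down 1 to a2, right 1 to b2 — 7 moves in all.
Check: all 8 open cells covered.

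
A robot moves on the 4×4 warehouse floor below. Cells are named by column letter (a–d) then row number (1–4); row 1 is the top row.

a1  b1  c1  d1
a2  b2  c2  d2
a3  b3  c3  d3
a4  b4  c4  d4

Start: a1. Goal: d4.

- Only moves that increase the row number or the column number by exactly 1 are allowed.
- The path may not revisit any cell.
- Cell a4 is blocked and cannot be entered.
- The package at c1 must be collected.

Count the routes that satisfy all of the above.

A right/down-only route from a1 to d4 makes exactly 3 down-moves and 3 right-moves in some order.
With no other constraints that would be C(6,3) = 20 routes.
Split at c1 and multiply the segment counts (each segment already excludes blocked cells): a1→c1: 1; c1→d4: 4; product = 4.
That gives 4 routes.

4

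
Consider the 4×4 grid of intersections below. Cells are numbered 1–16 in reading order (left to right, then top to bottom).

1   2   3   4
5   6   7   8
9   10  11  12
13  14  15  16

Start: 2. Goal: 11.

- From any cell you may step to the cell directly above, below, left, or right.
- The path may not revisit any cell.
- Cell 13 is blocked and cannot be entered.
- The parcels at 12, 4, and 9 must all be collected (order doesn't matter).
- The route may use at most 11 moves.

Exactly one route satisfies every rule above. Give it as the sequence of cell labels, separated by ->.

2 -> 1 -> 5 -> 9 -> 10 -> 6 -> 7 -> 3 -> 4 -> 8 -> 12 -> 11

The budget equals the shortest possible length, so every move has to be on a shortest route through the required cells.
Route from 2: left 1 to 1, down 2 to 9, right 1 to 10, up 1 to 6, right 1 to 7, up 1 to 3, right 1 to 4, down 2 to 12, left 1 to 11 — 11 moves in all.
Check: all required cells visited; 11 ≤ 11 moves.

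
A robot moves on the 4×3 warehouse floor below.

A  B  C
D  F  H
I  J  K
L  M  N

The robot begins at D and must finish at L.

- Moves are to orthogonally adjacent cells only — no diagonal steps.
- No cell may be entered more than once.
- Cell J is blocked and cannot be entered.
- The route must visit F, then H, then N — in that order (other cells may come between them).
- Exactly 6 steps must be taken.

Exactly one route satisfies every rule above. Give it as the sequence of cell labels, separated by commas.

D, F, H, K, N, M, L

The waypoints must appear in the order F, H, N, with no cell reused.
Route from D: right 2 to H, down 2 to N, left 2 to L — 6 moves in all.
Check: order respected (F at step 1, H at step 2, N at step 4); 6 moves as required.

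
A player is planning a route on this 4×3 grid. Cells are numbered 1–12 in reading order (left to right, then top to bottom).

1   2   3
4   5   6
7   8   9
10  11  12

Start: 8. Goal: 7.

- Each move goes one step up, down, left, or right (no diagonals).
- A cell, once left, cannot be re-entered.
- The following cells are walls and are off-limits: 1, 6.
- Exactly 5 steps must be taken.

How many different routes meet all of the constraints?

1

Need simple routes of exactly 5 moves from 8 to 7 (Manhattan distance 1, so 2 moves are spent on a detour and 2 undoing it).
Enumerating: 8 9 12 11 10 7.
That gives 1 route.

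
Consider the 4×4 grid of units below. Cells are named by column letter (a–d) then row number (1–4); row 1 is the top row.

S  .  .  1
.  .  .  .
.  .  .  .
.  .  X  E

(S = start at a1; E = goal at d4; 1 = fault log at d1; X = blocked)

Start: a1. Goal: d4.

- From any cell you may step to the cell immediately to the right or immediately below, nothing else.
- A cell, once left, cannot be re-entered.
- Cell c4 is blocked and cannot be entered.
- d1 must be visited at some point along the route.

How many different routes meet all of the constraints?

1

A right/down-only route from a1 to d4 makes exactly 3 down-moves and 3 right-moves in some order.
With no other constraints that would be C(6,3) = 20 routes.
Split at d1 and multiply the segment counts (each segment already excludes blocked cells): a1→d1: 1; d1→d4: 1; product = 1.
That gives 1 route.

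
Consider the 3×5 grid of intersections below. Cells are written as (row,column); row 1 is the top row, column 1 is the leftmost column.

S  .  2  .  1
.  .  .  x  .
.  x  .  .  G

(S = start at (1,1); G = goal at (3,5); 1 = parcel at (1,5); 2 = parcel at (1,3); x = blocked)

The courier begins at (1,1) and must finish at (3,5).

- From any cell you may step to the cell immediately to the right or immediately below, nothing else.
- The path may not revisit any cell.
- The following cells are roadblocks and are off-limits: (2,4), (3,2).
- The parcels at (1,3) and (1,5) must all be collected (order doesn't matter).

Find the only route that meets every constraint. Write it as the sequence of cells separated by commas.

Moves only go right or down, so the column and row indices never decrease.
Route from (1,1): 4× right (reaching (1,5)), 2× down (reaching (3,5)) — 6 moves in all.
Check: all required cells visited.

(1,1), (1,2), (1,3), (1,4), (1,5), (2,5), (3,5)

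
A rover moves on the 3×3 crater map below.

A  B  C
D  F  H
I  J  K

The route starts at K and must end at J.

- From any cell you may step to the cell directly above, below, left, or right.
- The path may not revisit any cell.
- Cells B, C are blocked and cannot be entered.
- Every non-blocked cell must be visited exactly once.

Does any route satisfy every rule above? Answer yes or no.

Cell A has only one open neighbour but is neither the start nor the goal, so a Hamiltonian route would have to both enter and leave it through the same neighbour — impossible without revisiting.

no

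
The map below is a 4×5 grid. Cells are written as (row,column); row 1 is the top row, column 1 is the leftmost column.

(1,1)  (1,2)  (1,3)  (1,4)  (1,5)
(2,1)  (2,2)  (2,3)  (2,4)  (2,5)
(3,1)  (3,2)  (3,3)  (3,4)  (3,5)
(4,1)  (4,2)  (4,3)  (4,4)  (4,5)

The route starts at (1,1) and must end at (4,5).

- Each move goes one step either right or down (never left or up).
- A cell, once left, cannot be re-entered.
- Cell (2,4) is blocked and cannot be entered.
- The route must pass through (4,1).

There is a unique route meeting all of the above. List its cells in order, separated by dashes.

Moves only go right or down, so the column and row indices never decrease.
Route from (1,1): 3× down (reaching (4,1)), 4× right (reaching (4,5)) — 7 moves in all.
Check: all required cells visited.

(1,1) - (2,1) - (3,1) - (4,1) - (4,2) - (4,3) - (4,4) - (4,5)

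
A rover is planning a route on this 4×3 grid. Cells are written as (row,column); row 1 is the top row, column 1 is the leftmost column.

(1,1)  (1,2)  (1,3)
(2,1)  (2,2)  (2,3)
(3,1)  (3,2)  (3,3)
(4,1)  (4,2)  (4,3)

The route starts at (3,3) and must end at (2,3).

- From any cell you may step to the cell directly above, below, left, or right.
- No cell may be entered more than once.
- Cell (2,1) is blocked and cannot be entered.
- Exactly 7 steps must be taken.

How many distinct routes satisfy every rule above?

2

Need simple routes of exactly 7 moves from (3,3) to (2,3) (Manhattan distance 1, so 3 moves are spent on a detour and 3 undoing it).
Enumerating: (3,3) (4,3) (4,2) (3,2) (2,2) (1,2) (1,3) (2,3) | (3,3) (4,3) (4,2) (4,1) (3,1) (3,2) (2,2) (2,3).
That gives 2 routes.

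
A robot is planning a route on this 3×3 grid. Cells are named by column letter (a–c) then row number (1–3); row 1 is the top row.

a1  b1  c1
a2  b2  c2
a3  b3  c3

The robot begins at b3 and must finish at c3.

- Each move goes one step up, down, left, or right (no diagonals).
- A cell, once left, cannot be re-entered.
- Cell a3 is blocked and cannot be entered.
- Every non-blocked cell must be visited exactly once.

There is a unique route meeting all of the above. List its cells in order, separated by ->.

b3 -> b2 -> a2 -> a1 -> b1 -> c1 -> c2 -> c3

Need to visit all 8 open cells exactly once, starting at b3 and ending at c3.
Cell a1 has only two open neighbours (a2 and b1), so the path must pass straight through it: one of those is the cell it's entered from and the other is where it exits.
Route from b3: up 1 to b2, left 1 to a2, up 1 to a1, right 2 to c1, down 2 to c3 — 7 moves in all.
Check: all 8 open cells covered.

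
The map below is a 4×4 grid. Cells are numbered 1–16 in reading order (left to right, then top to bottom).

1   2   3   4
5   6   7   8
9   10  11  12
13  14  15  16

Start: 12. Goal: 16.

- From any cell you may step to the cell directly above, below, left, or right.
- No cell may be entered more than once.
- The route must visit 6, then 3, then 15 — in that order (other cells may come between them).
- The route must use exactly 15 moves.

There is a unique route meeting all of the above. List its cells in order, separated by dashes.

The waypoints must appear in the order 6, 3, 15, with no cell reused.
Route from 12: 2× left (reaching 10), up to 6, 2× right (reaching 8), up to 4, 3× left (reaching 1), 3× down (reaching 13), 3× right (reaching 16) — 15 moves in all.
Check: order respected (6 at step 3, 3 at step 7, 15 at step 14); 15 moves as required.

12 - 11 - 10 - 6 - 7 - 8 - 4 - 3 - 2 - 1 - 5 - 9 - 13 - 14 - 15 - 16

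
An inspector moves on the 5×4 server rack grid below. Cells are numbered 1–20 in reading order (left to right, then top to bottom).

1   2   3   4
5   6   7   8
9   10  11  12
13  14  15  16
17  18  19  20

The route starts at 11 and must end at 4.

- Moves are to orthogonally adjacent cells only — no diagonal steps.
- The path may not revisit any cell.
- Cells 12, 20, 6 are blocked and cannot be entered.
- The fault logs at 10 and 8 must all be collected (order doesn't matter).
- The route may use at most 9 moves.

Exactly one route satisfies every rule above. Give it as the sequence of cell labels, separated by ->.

Any route must reach 10 and 8 and still end at 4 within 9 moves, so the order of the required stops is forced.
Route from 11: left 2 to 9, up 2 to 1, right 2 to 3, down 1 to 7, right 1 to 8, up 1 to 4 — 9 moves in all.
Check: all required cells visited; 9 ≤ 9 moves.

11 -> 10 -> 9 -> 5 -> 1 -> 2 -> 3 -> 7 -> 8 -> 4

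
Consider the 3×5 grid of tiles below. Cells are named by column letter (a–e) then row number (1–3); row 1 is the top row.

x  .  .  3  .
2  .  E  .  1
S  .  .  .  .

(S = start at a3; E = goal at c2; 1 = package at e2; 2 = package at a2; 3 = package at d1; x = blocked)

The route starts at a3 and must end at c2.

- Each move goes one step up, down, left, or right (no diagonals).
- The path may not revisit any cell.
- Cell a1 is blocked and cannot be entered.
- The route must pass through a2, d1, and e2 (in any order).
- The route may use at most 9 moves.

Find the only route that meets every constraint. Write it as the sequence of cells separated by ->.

a3 -> a2 -> b2 -> b1 -> c1 -> d1 -> e1 -> e2 -> d2 -> c2

The 9-move cap with required stops at a2, d1, e2 leaves no slack for detours.
Route from a3: up 1 to a2, right 1 to b2, up 1 to b1, right 3 to e1, down 1 to e2, left 2 to c2 — 9 moves in all.
Check: all required cells visited; 9 ≤ 9 moves.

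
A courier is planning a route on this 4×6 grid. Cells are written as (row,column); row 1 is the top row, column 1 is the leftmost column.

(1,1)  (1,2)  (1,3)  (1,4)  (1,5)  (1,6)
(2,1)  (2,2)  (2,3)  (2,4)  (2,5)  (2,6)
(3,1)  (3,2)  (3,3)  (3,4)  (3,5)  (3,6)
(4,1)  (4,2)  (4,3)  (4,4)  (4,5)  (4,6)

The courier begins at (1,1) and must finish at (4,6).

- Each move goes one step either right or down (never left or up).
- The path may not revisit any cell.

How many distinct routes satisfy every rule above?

56

A right/down-only route from (1,1) to (4,6) makes exactly 3 down-moves and 5 right-moves in some order.
With no other constraints that would be C(8,3) = 56 routes.
That gives 56 routes.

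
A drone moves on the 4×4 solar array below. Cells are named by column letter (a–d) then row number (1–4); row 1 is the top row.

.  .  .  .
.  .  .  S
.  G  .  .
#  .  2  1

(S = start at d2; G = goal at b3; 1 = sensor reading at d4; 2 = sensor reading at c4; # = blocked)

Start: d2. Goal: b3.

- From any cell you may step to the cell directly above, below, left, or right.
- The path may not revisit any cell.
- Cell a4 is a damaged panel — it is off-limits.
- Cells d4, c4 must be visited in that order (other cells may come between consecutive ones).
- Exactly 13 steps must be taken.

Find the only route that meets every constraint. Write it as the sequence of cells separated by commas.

The waypoints must appear in the order d4, c4, with no cell reused.
Route from d2: up 1 to d1, left 3 to a1, down 1 to a2, right 2 to c2, down 1 to c3, right 1 to d3, down 1 to d4, left 2 to b4, up 1 to b3 — 13 moves in all.
Check: order respected (1 at step 10, 2 at step 11); 13 moves as required.

d2, d1, c1, b1, a1, a2, b2, c2, c3, d3, d4, c4, b4, b3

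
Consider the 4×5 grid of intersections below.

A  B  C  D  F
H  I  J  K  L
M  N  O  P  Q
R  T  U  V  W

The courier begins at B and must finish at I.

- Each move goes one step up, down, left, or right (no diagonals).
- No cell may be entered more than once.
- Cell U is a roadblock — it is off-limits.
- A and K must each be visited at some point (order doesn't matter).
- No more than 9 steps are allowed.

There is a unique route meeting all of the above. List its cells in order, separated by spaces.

B A H M N O P K J I

The budget equals the shortest possible length, so every move has to be on a shortest route through the required cells.
Route from B: left 1 to A, down 2 to M, right 3 to P, up 1 to K, left 2 to I — 9 moves in all.
Check: all required cells visited; 9 ≤ 9 moves.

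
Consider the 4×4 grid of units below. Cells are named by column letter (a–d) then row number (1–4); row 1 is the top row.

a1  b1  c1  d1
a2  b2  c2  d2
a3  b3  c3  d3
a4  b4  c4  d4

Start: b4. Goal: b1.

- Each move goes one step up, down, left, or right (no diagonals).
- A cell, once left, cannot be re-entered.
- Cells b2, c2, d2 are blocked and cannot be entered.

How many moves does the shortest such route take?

The Manhattan distance from b4 to b1 is |4−1| + |2−2| = 3, so at least 3 moves are needed.
That bound ignores the blocked cells. Measuring each leg by the fewest moves that actually steer around them (b4→b1: 5) raises the lower bound to 5.
A route of 5 moves exists: b4 → b3 → a3 → a2 → a1 → b1.
Since 5 matches that lower bound, it is optimal.

5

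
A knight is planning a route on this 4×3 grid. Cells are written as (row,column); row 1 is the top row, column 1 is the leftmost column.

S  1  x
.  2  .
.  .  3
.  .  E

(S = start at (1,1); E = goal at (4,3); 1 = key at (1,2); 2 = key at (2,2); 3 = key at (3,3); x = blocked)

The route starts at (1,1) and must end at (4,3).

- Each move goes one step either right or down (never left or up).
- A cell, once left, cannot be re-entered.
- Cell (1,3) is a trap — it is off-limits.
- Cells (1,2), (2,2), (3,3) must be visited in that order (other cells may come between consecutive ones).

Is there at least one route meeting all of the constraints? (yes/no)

One route that works: (1,1) → (1,2) → (2,2) → (3,2) → (3,3) → (4,3).

yes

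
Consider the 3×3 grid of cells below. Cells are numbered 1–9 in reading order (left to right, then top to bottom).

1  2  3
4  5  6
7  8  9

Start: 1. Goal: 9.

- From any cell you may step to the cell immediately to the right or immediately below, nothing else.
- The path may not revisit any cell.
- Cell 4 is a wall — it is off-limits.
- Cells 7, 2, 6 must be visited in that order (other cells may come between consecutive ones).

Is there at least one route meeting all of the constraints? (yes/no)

2 lies above 7, so going from 7 to 2 would need an upward move — but moves only go right/down, so 7 cannot be visited before 2.

no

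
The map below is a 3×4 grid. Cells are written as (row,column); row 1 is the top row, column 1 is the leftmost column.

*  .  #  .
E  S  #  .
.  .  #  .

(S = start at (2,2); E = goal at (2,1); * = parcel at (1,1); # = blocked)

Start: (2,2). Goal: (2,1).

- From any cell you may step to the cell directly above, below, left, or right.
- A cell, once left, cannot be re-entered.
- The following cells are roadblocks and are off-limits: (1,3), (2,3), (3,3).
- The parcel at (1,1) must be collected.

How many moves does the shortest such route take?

3

Any route passes through (1,1) somewhere between (2,2) and (2,1). Summing Manhattan distances along the two legs ((2,2) → (1,1) → (2,1)) gives a lower bound of 2 + 1 = 3 moves.
A route of 3 moves achieves this: (2,2) → (1,2) → (1,1) → (2,1).
Since 3 matches the lower bound, it is optimal.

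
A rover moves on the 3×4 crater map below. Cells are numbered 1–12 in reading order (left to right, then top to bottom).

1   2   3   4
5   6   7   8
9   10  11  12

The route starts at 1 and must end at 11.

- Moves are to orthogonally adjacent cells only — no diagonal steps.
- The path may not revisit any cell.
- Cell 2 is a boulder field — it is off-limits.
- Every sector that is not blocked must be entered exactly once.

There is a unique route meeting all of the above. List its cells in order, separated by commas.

Need to visit all 11 open cells exactly once, starting at 1 and ending at 11.
Cell 12 has only two open neighbours (8 and 11), so the path must pass straight through it: one of those is the cell it's entered from and the other is where it exits.
Route from 1: 2× down (reaching 9), right to 10, up to 6, right to 7, up to 3, right to 4, 2× down (reaching 12), left to 11 — 10 moves in all.
Check: all 11 open cells covered.

1, 5, 9, 10, 6, 7, 3, 4, 8, 12, 11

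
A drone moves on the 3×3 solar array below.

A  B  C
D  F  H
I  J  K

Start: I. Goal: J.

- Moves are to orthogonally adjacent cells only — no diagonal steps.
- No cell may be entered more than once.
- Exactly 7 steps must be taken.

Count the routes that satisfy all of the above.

Need simple routes of exactly 7 moves from I to J (Manhattan distance 1, so 3 moves are spent on a detour and 3 undoing it).
Enumerating: I D A B F H K J | I D A B C H K J | I D A B C H F J | I D F B C H K J.
That gives 4 routes.

4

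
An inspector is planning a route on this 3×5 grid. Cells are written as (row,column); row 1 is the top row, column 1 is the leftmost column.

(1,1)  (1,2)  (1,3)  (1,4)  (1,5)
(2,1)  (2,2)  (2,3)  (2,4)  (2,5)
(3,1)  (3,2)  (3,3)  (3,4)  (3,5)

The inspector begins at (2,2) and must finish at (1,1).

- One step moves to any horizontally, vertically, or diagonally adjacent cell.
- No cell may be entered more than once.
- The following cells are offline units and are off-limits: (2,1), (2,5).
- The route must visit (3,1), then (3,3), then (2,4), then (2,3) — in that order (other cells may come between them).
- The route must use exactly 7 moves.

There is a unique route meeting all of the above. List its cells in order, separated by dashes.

The waypoints must appear in the order (3,1), (3,3), (2,4), (2,3), with no cell reused.
Route from (2,2): down-left 1 to (3,1), right 2 to (3,3), up-right 1 to (2,4), left 1 to (2,3), up-left 1 to (1,2), left 1 to (1,1) — 7 moves in all.
Check: order respected ((3,1) at step 1, (3,3) at step 3, (2,4) at step 4, (2,3) at step 5); 7 moves as required.

(2,2) - (3,1) - (3,2) - (3,3) - (2,4) - (2,3) - (1,2) - (1,1)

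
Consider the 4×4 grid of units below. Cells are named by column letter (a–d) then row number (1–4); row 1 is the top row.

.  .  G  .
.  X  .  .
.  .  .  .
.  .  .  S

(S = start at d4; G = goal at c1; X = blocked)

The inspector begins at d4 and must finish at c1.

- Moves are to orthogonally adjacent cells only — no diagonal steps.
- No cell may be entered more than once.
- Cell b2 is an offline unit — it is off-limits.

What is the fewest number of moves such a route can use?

The Manhattan distance from d4 to c1 is |4−1| + |4−3| = 4, so at least 4 moves are needed.
A route of 4 moves achieves this: d4 → d3 → d2 → d1 → c1.
Since 4 matches the lower bound, it is optimal.

4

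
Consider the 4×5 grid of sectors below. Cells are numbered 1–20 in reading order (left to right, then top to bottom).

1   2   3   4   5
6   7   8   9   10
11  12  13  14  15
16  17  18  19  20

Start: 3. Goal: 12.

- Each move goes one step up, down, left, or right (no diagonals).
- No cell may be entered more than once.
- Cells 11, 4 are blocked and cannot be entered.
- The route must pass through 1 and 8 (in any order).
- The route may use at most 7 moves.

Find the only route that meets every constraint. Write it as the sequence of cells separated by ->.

3 -> 2 -> 1 -> 6 -> 7 -> 8 -> 13 -> 12

The 7-move cap with required stops at 1, 8 leaves no slack for detours.
Route from 3: 2× left (reaching 1), down to 6, 2× right (reaching 8), down to 13, left to 12 — 7 moves in all.
Check: all required cells visited; 7 ≤ 7 moves.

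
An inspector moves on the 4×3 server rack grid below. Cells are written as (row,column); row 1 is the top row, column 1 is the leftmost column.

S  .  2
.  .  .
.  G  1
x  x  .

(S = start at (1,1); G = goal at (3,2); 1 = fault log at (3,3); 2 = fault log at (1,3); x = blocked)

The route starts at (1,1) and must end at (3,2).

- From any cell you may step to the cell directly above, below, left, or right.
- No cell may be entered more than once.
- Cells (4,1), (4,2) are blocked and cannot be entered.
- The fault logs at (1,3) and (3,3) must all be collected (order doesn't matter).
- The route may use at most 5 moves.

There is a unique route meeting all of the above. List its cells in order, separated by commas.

The budget equals the shortest possible length, so every move has to be on a shortest route through the required cells.
Route from (1,1): right 2 to (1,3), down 2 to (3,3), left 1 to (3,2) — 5 moves in all.
Check: all required cells visited; 5 ≤ 5 moves.

(1,1), (1,2), (1,3), (2,3), (3,3), (3,2)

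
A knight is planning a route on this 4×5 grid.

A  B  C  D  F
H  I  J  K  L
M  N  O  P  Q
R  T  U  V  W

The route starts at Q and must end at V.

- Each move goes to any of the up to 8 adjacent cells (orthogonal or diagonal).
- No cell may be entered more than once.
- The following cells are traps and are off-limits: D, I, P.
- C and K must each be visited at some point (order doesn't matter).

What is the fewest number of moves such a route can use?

Any route passes through C and K in some order between Q and V. Summing Chebyshev distances along each leg and taking the cheapest ordering (Q → C → K → V) gives a lower bound of 2 + 1 + 2 = 5 moves.
A route of 5 moves achieves this: Q → K → C → J → O → V.
Since 5 matches the lower bound, it is optimal.

5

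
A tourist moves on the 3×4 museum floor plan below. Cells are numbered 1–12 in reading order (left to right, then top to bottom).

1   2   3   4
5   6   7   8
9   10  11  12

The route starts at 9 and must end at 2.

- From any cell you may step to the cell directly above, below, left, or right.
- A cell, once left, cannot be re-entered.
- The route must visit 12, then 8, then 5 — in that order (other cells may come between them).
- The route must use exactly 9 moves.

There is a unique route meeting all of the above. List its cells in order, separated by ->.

9 -> 10 -> 11 -> 12 -> 8 -> 7 -> 6 -> 5 -> 1 -> 2

The waypoints must appear in the order 12, 8, 5, with no cell reused.
Route from 9: right 3 to 12, up 1 to 8, left 3 to 5, up 1 to 1, right 1 to 2 — 9 moves in all.
Check: order respected (12 at step 3, 8 at step 4, 5 at step 7); 9 moves as required.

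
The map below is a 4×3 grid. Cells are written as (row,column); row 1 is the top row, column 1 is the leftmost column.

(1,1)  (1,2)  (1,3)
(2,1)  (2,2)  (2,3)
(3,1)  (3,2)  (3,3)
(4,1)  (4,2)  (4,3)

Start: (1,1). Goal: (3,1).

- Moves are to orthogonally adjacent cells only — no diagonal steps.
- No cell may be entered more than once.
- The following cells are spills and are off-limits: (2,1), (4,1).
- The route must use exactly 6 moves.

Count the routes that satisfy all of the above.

Need simple routes of exactly 6 moves from (1,1) to (3,1) (Manhattan distance 2, so 2 moves are spent on a detour and 2 undoing it).
Enumerating: (1,1) (1,2) (2,2) (2,3) (3,3) (3,2) (3,1) | (1,1) (1,2) (1,3) (2,3) (3,3) (3,2) (3,1) | (1,1) (1,2) (1,3) (2,3) (2,2) (3,2) (3,1).
That gives 3 routes.

3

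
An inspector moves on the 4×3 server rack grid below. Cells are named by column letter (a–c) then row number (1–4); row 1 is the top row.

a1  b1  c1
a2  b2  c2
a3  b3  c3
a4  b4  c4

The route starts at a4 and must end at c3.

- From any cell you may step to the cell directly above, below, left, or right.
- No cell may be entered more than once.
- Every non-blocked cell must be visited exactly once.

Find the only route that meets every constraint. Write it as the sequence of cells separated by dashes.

a4 - a3 - a2 - a1 - b1 - c1 - c2 - b2 - b3 - b4 - c4 - c3

Need to visit all 12 open cells exactly once, starting at a4 and ending at c3.
Cell c4 has only two open neighbours (c3 and b4), so the path must pass straight through it: one of those is the cell it's entered from and the other is where it exits.
Route from a4: 3× up (reaching a1), 2× right (reaching c1), down to c2, left to b2, 2× down (reaching b4), right to c4, up to c3 — 11 moves in all.
Check: all 12 open cells covered.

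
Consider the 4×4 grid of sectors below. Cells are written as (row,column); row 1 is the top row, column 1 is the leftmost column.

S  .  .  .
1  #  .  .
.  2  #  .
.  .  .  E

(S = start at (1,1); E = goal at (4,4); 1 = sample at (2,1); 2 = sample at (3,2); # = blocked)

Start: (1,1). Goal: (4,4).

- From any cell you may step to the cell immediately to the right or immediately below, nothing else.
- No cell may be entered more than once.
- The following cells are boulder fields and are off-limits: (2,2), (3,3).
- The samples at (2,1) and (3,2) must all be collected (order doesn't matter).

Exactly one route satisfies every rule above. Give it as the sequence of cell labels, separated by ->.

(1,1) -> (2,1) -> (3,1) -> (3,2) -> (4,2) -> (4,3) -> (4,4)

Moves only go right or down, so the column and row indices never decrease.
Route from (1,1): 2× down (reaching (3,1)), right to (3,2), down to (4,2), 2× right (reaching (4,4)) — 6 moves in all.
Check: all required cells visited.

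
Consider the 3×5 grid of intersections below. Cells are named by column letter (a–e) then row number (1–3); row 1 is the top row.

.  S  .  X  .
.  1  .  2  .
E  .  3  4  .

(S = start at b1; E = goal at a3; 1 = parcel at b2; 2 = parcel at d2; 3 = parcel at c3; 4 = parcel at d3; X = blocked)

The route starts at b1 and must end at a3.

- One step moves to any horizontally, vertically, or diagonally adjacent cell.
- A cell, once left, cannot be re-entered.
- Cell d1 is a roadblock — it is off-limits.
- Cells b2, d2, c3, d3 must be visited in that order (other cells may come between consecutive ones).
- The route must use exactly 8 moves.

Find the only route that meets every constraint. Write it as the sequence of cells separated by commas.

The waypoints must appear in the order b2, d2, c3, d3, with no cell reused.
Route from b1: down 1 to b2, up-right 1 to c1, down-right 1 to d2, down-left 1 to c3, right 1 to d3, up-left 1 to c2, down-left 1 to b3, left 1 to a3 — 8 moves in all.
Check: order respected (1 at step 1, 2 at step 3, 3 at step 4, 4 at step 5); 8 moves as required.

b1, b2, c1, d2, c3, d3, c2, b3, a3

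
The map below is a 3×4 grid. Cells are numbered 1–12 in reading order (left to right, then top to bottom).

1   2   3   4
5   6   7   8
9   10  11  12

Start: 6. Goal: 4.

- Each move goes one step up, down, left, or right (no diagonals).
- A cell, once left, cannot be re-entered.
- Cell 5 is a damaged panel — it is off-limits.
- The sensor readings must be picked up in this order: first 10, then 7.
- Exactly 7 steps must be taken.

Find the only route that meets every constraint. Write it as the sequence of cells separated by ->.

The waypoints must appear in the order 10, 7, with no cell reused.
Route from 6: down 1 to 10, right 2 to 12, up 1 to 8, left 1 to 7, up 1 to 3, right 1 to 4 — 7 moves in all.
Check: order respected (10 at step 1, 7 at step 5); 7 moves as required.

6 -> 10 -> 11 -> 12 -> 8 -> 7 -> 3 -> 4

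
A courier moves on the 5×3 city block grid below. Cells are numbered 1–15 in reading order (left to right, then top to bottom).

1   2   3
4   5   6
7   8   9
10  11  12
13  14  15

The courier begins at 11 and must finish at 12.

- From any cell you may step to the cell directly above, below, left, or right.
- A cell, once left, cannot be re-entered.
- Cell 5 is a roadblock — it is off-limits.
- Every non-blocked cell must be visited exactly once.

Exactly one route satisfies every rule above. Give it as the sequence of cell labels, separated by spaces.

11 8 9 6 3 2 1 4 7 10 13 14 15 12

Need to visit all 14 open cells exactly once, starting at 11 and ending at 12.
Route from 11: up to 8, right to 9, 2× up (reaching 3), 2× left (reaching 1), 4× down (reaching 13), 2× right (reaching 15), up to 12 — 13 moves in all.
Check: all 14 open cells covered.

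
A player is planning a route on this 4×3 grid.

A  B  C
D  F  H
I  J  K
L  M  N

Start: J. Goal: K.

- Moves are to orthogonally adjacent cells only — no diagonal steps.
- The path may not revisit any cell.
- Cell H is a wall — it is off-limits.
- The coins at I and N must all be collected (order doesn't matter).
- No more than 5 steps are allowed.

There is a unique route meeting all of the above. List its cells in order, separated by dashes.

J - I - L - M - N - K

The budget equals the shortest possible length, so every move has to be on a shortest route through the required cells.
Route from J: left 1 to I, down 1 to L, right 2 to N, up 1 to K — 5 moves in all.
Check: all required cells visited; 5 ≤ 5 moves.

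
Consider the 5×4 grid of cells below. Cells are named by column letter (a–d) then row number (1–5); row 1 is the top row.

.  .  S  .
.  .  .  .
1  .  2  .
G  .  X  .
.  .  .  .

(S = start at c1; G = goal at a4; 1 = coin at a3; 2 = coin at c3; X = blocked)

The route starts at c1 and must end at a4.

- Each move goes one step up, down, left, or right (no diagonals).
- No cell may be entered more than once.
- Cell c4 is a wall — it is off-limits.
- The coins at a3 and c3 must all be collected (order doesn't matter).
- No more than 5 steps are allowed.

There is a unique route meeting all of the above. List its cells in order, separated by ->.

Any route must reach a3 and c3 and still end at a4 within 5 moves, so the order of the required stops is forced.
Route from c1: 2× down (reaching c3), 2× left (reaching a3), down to a4 — 5 moves in all.
Check: all required cells visited; 5 ≤ 5 moves.

c1 -> c2 -> c3 -> b3 -> a3 -> a4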